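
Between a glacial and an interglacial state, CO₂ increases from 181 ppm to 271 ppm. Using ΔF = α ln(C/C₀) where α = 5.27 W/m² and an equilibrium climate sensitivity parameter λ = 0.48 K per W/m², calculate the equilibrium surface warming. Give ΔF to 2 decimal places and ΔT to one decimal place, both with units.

CO₂: 5.27 × ln(271/181) = 5.27 × ln(1.49724) = 5.27 × 0.40362 = 2.1271 W/m².
ΔT = λ ΔF = 0.48 × 2.13 = 1.0224 K.

ΔF = 2.13 W/m²; ΔT = 1.0 K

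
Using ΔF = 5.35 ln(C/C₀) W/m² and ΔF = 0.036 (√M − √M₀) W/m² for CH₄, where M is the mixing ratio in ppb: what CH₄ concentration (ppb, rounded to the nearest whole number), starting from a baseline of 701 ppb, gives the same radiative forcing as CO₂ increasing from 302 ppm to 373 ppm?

M ≈ 3347 ppb

CO₂ forcing: 5.35 × ln(373/302) = 5.35 × 0.211151 = 1.12966 W/m².
Set 0.036(√M − √701) = 1.12966: √M = 1.12966/0.036 + √701 = 31.3794 + 26.4764 = 57.8558.
M = (57.8558)² = 3347.29 ppb.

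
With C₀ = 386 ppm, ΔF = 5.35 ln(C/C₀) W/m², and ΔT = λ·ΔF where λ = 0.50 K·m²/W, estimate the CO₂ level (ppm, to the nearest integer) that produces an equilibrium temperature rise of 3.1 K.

C ≈ 1230 ppm

Required forcing: ΔF = ΔT/λ = 3.1/0.50 = 6.2000 W/m².
Then ln(C/386) = ΔF/5.35 = 6.2000/5.35 = 1.15888.
So C = 386 × e^1.15888 = 386 × 3.18636 = 1229.93 ppm.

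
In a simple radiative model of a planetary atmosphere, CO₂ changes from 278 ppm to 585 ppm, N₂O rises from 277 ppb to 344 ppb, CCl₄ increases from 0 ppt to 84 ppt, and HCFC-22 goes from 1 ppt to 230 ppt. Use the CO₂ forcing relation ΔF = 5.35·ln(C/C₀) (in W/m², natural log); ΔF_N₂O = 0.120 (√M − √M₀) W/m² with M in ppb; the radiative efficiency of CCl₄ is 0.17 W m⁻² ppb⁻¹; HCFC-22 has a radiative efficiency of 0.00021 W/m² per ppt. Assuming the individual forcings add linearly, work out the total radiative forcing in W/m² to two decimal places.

ΔF = 4.27 W/m²

CO₂: 5.35 × ln(585/278) = 5.35 × ln(2.10432) = 5.35 × 0.74399 = 3.9803 W/m².
N₂O: 0.120 × (√344 − √277) = 0.120 × (18.5472 − 16.6433) = 0.120 × 1.9039 = 0.2285 W/m².
CCl₄: Δ = 84 − 0 = 84 ppt = 0.084 ppb; ΔF = 0.17 × 0.084 = 0.0143 W/m².
HCFC-22: ΔF = 0.00021 × (230 − 1) = 0.00021 × 229 = 0.0481 W/m².
Total ΔF = 3.9803 + 0.2285 + 0.0143 + 0.0481 = 4.2712 W/m².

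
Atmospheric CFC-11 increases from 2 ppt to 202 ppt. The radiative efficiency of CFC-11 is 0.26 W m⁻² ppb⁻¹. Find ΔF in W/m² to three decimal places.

ΔF = 0.052 W/m²

CFC-11: Δ = 202 − 2 = 200 ppt = 0.200 ppb; ΔF = 0.26 × 0.200 = 0.0520 W/m².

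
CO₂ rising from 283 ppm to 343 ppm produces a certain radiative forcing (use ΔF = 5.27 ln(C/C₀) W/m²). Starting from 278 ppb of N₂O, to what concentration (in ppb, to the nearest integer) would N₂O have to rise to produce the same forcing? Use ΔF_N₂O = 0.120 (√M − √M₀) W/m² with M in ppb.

M ≈ 631 ppb

CO₂ forcing: 5.27 × ln(343/283) = 5.27 × 0.192284 = 1.01334 W/m².
Set 0.120(√M − √278) = 1.01334: √M = 1.01334/0.120 + √278 = 8.4445 + 16.6733 = 25.1178.
M = (25.1178)² = 630.90 ppb.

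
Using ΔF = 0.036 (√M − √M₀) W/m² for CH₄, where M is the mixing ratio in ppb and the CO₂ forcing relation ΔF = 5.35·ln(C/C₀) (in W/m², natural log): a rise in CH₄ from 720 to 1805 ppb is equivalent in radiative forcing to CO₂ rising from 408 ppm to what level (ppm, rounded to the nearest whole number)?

CH₄ forcing: 0.036 × (√1805 − √720) = 0.036 × (42.4853 − 26.8328) = 0.036 × 15.6525 = 0.56349 W/m².
Set 5.35 ln(C/408) = 0.56349: ln(C/408) = 0.56349/5.35 = 0.10533, so C = 408 × e^0.10533 = 408 × 1.11108 = 453.32 ppm.

C ≈ 453 ppm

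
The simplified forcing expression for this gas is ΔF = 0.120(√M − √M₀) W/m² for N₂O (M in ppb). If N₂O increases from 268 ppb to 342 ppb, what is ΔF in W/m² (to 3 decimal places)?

N₂O: 0.120 × (√342 − √268) = 0.120 × (18.4932 − 16.3707) = 0.120 × 2.1225 = 0.2547 W/m².

ΔF = 0.255 W/m²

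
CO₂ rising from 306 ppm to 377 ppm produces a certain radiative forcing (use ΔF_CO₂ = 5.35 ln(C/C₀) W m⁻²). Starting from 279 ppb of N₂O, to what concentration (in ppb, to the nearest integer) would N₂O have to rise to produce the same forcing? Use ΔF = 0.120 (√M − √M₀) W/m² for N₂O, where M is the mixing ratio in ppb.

CO₂ forcing: 5.35 × ln(377/306) = 5.35 × 0.208660 = 1.11633 W/m².
Set 0.120(√M − √279) = 1.11633: √M = 1.11633/0.120 + √279 = 9.3028 + 16.7033 = 26.0061.
M = (26.0061)² = 676.32 ppb.

M ≈ 676 ppb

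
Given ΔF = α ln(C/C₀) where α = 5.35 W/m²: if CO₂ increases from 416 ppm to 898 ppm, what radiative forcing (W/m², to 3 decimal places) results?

ΔF = 4.117 W/m²

CO₂: 5.35 × ln(898/416) = 5.35 × ln(2.15865) = 5.35 × 0.76948 = 4.1167 W/m².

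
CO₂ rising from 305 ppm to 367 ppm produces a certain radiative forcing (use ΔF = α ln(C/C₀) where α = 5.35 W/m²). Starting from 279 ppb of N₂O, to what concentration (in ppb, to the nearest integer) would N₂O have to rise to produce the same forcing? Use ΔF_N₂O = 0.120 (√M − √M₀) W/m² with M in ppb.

M ≈ 623 ppb

CO₂ forcing: 5.35 × ln(367/305) = 5.35 × 0.185050 = 0.99002 W/m².
Set 0.120(√M − √279) = 0.99002: √M = 0.99002/0.120 + √279 = 8.2502 + 16.7033 = 24.9535.
M = (24.9535)² = 622.68 ppb.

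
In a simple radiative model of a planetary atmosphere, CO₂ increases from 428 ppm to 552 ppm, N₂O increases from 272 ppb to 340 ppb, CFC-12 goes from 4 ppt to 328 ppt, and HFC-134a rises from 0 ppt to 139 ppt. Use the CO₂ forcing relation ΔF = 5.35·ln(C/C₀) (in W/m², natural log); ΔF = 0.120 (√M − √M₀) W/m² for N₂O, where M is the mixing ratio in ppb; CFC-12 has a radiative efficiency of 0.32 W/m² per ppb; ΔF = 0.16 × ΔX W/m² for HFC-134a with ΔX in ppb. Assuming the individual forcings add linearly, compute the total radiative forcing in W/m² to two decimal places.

CO₂: 5.35 × ln(552/428) = 5.35 × ln(1.28972) = 5.35 × 0.25443 = 1.3612 W/m².
N₂O: 0.120 × (√340 − √272) = 0.120 × (18.4391 − 16.4924) = 0.120 × 1.9467 = 0.2336 W/m².
CFC-12: Δ = 328 − 4 = 324 ppt = 0.324 ppb; ΔF = 0.32 × 0.324 = 0.1037 W/m².
HFC-134a: Δ = 139 − 0 = 139 ppt = 0.139 ppb; ΔF = 0.16 × 0.139 = 0.0222 W/m².
Total ΔF = 1.3612 + 0.2336 + 0.1037 + 0.0222 = 1.7207 W/m².

ΔF = 1.72 W/m²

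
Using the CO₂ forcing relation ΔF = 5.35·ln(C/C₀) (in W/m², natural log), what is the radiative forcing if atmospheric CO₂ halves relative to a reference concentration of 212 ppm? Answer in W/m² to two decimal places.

Because the forcing depends only on the ratio C/C₀, the initial concentration does not enter.
ΔF = 5.35 × ln(0.5) = 5.35 × -0.69315 = -3.7084 W/m².

ΔF = -3.71 W/m²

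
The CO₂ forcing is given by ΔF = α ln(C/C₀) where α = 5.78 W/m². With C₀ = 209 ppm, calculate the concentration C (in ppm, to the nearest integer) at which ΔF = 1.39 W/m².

C ≈ 266 ppm

Set 5.78 ln(C/209) = 1.39, so ln(C/209) = 1.39/5.78 = 0.24048.
Then C/209 = e^0.24048 = 1.27186, giving C = 209 × 1.27186 = 265.82 ppm.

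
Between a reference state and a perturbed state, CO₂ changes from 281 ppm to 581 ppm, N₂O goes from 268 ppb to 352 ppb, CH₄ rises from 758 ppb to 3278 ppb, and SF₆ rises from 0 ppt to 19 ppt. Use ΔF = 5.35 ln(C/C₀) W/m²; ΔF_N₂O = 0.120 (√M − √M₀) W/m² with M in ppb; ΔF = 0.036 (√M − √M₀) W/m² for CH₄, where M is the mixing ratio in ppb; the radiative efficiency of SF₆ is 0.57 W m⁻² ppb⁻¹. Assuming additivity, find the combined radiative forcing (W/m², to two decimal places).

CO₂: 5.35 × ln(581/281) = 5.35 × ln(2.06762) = 5.35 × 0.72640 = 3.8862 W/m².
N₂O: 0.120 × (√352 − √268) = 0.120 × (18.7617 − 16.3707) = 0.120 × 2.3910 = 0.2869 W/m².
CH₄: 0.036 × (√3278 − √758) = 0.036 × (57.2538 − 27.5318) = 0.036 × 29.7220 = 1.0700 W/m².
SF₆: Δ = 19 − 0 = 19 ppt = 0.019 ppb; ΔF = 0.57 × 0.019 = 0.0108 W/m².
Total ΔF = 3.8862 + 0.2869 + 1.0700 + 0.0108 = 5.2539 W/m².

ΔF = 5.25 W/m²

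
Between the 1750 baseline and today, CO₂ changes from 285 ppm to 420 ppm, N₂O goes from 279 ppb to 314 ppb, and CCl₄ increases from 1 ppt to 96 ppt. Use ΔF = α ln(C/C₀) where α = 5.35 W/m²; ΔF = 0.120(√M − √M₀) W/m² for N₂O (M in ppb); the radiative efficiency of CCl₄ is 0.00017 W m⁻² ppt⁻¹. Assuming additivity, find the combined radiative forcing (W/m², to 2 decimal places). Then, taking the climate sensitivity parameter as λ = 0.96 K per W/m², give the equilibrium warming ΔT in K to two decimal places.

ΔF = 2.21 W/m²; ΔT = 2.12 K

CO₂: 5.35 × ln(420/285) = 5.35 × ln(1.47368) = 5.35 × 0.38776 = 2.0745 W/m².
N₂O: 0.120 × (√314 − √279) = 0.120 × (17.7200 − 16.7033) = 0.120 × 1.0167 = 0.1220 W/m².
CCl₄: ΔF = 0.00017 × (96 − 1) = 0.00017 × 95 = 0.0162 W/m².
Total ΔF = 2.0745 + 0.1220 + 0.0162 = 2.2127 W/m².
ΔT = λ ΔF = 0.96 × 2.21 = 2.1216 K.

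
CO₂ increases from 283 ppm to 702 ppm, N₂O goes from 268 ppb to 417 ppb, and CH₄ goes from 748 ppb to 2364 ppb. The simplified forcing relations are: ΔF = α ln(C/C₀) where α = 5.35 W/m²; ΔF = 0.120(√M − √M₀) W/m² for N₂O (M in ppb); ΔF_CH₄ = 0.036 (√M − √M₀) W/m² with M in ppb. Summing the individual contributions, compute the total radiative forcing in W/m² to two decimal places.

ΔF = 6.11 W/m²

CO₂: 5.35 × ln(702/283) = 5.35 × ln(2.48057) = 5.35 × 0.90849 = 4.8604 W/m².
N₂O: 0.120 × (√417 − √268) = 0.120 × (20.4206 − 16.3707) = 0.120 × 4.0499 = 0.4860 W/m².
CH₄: 0.036 × (√2364 − √748) = 0.036 × (48.6210 − 27.3496) = 0.036 × 21.2714 = 0.7658 W/m².
Total ΔF = 4.8604 + 0.4860 + 0.7658 = 6.1122 W/m².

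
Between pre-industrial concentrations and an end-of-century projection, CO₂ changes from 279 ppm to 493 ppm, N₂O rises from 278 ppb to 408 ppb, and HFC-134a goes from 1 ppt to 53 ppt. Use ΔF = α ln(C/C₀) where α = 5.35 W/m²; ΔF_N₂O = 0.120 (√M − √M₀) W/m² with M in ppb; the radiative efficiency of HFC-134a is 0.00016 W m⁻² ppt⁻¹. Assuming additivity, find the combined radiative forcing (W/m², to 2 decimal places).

ΔF = 3.48 W/m²

CO₂: 5.35 × ln(493/279) = 5.35 × ln(1.76703) = 5.35 × 0.56930 = 3.0458 W/m².
N₂O: 0.120 × (√408 − √278) = 0.120 × (20.1990 − 16.6733) = 0.120 × 3.5257 = 0.4231 W/m².
HFC-134a: ΔF = 0.00016 × (53 − 1) = 0.00016 × 52 = 0.0083 W/m².
Total ΔF = 3.0458 + 0.4231 + 0.0083 = 3.4772 W/m².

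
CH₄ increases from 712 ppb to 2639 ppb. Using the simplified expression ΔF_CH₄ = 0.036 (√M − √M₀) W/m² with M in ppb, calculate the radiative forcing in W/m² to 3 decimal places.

ΔF = 0.889 W/m²

CH₄: 0.036 × (√2639 − √712) = 0.036 × (51.3712 − 26.6833) = 0.036 × 24.6879 = 0.8888 W/m².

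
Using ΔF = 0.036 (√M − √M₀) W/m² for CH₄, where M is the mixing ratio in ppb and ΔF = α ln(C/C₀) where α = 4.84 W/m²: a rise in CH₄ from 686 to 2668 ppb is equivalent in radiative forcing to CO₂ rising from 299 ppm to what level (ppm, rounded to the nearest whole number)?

CH₄ forcing: 0.036 × (√2668 − √686) = 0.036 × (51.6527 − 26.1916) = 0.036 × 25.4611 = 0.91660 W/m².
Set 4.84 ln(C/299) = 0.91660: ln(C/299) = 0.91660/4.84 = 0.18938, so C = 299 × e^0.18938 = 299 × 1.20850 = 361.34 ppm.

C ≈ 361 ppm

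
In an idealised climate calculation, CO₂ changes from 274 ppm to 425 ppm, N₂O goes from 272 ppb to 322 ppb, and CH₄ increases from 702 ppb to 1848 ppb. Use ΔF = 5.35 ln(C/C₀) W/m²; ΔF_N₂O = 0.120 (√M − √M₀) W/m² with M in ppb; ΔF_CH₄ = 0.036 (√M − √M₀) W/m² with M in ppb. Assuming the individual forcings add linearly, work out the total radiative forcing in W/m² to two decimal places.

CO₂: 5.35 × ln(425/274) = 5.35 × ln(1.55109) = 5.35 × 0.43896 = 2.3484 W/m².
N₂O: 0.120 × (√322 − √272) = 0.120 × (17.9444 − 16.4924) = 0.120 × 1.4520 = 0.1742 W/m².
CH₄: 0.036 × (√1848 − √702) = 0.036 × (42.9884 − 26.4953) = 0.036 × 16.4931 = 0.5938 W/m².
Total ΔF = 2.3484 + 0.1742 + 0.5938 = 3.1164 W/m².

ΔF = 3.12 W/m²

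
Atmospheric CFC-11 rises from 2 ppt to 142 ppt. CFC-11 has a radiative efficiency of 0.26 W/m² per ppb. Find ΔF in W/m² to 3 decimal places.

ΔF = 0.036 W/m²

CFC-11: Δ = 142 − 2 = 140 ppt = 0.140 ppb; ΔF = 0.26 × 0.140 = 0.0364 W/m².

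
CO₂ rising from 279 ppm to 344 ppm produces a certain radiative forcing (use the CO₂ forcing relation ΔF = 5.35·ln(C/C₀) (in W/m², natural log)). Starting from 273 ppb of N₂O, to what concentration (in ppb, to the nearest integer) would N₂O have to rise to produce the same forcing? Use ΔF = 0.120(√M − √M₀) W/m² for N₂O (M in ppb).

M ≈ 669 ppb

CO₂ forcing: 5.35 × ln(344/279) = 5.35 × 0.209430 = 1.12045 W/m².
Set 0.120(√M − √273) = 1.12045: √M = 1.12045/0.120 + √273 = 9.3371 + 16.5227 = 25.8598.
M = (25.8598)² = 668.73 ppb.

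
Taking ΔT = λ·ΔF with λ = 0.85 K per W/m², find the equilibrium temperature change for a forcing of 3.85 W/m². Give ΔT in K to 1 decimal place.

ΔT = 3.3 K

ΔT = λ ΔF = 0.85 × 3.85 = 3.2725 K.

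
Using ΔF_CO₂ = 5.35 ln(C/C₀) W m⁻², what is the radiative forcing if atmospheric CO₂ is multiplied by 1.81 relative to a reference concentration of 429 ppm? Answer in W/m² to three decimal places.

ΔF = 3.174 W/m²

ΔF = 5.35 × ln(1.81) = 5.35 × 0.59333 = 3.1743 W/m².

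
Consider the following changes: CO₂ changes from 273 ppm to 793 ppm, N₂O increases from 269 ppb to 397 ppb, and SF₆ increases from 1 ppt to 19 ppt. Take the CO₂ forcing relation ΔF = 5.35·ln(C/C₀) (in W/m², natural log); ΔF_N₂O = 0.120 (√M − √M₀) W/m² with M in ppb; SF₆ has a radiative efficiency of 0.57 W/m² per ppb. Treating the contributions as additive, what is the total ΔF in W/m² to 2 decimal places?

CO₂: 5.35 × ln(793/273) = 5.35 × ln(2.90476) = 5.35 × 1.06635 = 5.7050 W/m².
N₂O: 0.120 × (√397 − √269) = 0.120 × (19.9249 − 16.4012) = 0.120 × 3.5237 = 0.4228 W/m².
SF₆: Δ = 19 − 1 = 18 ppt = 0.018 ppb; ΔF = 0.57 × 0.018 = 0.0103 W/m².
Total ΔF = 5.7050 + 0.4228 + 0.0103 = 6.1381 W/m².

ΔF = 6.14 W/m²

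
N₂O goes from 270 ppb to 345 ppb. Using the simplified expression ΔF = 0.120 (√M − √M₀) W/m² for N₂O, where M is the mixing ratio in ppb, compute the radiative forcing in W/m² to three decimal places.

N₂O: 0.120 × (√345 − √270) = 0.120 × (18.5742 − 16.4317) = 0.120 × 2.1425 = 0.2571 W/m².

ΔF = 0.257 W/m²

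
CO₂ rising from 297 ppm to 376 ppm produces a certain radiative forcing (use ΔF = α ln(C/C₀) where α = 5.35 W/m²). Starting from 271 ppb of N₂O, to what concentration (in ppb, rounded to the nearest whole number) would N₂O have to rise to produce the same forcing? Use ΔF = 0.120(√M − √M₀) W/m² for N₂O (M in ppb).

M ≈ 728 ppb

CO₂ forcing: 5.35 × ln(376/297) = 5.35 × 0.235857 = 1.26183 W/m².
Set 0.120(√M − √271) = 1.26183: √M = 1.26183/0.120 + √271 = 10.5153 + 16.4621 = 26.9774.
M = (26.9774)² = 727.78 ppb.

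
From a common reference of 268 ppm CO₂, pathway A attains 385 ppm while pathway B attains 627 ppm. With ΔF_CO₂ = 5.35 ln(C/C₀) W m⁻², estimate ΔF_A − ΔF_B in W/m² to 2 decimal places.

ΔF_A − ΔF_B = -2.61 W/m²

ΔF_A = 5.35 ln(385/268) = 5.35 × 0.36226 = 1.9381 W/m².
ΔF_B = 5.35 ln(627/268) = 5.35 × 0.84996 = 4.5473 W/m².
Difference: 1.9381 − 4.5473 = -2.6092 W/m².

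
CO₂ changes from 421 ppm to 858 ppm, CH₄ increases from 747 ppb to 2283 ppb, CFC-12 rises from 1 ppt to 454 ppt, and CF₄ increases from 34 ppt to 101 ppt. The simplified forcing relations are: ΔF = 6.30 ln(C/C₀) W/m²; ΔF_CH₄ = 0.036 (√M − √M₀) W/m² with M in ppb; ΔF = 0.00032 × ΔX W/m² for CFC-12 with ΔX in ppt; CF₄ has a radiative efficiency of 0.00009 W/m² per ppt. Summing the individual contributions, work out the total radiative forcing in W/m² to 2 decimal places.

ΔF = 5.37 W/m²

CO₂: 6.30 × ln(858/421) = 6.30 × ln(2.03800) = 6.30 × 0.71197 = 4.4854 W/m².
CH₄: 0.036 × (√2283 − √747) = 0.036 × (47.7807 − 27.3313) = 0.036 × 20.4494 = 0.7362 W/m².
CFC-12: ΔF = 0.00032 × (454 − 1) = 0.00032 × 453 = 0.1450 W/m².
CF₄: ΔF = 0.00009 × (101 − 34) = 0.00009 × 67 = 0.0060 W/m².
Total ΔF = 4.4854 + 0.7362 + 0.1450 + 0.0060 = 5.3726 W/m².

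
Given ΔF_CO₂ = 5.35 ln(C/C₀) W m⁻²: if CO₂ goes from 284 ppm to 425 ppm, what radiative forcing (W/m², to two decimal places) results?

ΔF = 2.16 W/m²

CO₂: 5.35 × ln(425/284) = 5.35 × ln(1.49648) = 5.35 × 0.40312 = 2.1567 W/m².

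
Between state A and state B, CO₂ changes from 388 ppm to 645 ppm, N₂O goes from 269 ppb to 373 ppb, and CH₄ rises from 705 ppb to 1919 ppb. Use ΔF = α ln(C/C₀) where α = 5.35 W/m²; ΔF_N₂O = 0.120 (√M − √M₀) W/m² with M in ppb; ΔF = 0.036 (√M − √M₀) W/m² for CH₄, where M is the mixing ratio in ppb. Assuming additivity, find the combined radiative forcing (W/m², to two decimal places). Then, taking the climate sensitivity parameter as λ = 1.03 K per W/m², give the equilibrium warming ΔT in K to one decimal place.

ΔF = 3.69 W/m²; ΔT = 3.8 K

CO₂: 5.35 × ln(645/388) = 5.35 × ln(1.66237) = 5.35 × 0.50824 = 2.7191 W/m².
N₂O: 0.120 × (√373 − √269) = 0.120 × (19.3132 − 16.4012) = 0.120 × 2.9120 = 0.3494 W/m².
CH₄: 0.036 × (√1919 − √705) = 0.036 × (43.8064 − 26.5518) = 0.036 × 17.2546 = 0.6212 W/m².
Total ΔF = 2.7191 + 0.3494 + 0.6212 = 3.6897 W/m².
ΔT = λ ΔF = 1.03 × 3.69 = 3.8007 K.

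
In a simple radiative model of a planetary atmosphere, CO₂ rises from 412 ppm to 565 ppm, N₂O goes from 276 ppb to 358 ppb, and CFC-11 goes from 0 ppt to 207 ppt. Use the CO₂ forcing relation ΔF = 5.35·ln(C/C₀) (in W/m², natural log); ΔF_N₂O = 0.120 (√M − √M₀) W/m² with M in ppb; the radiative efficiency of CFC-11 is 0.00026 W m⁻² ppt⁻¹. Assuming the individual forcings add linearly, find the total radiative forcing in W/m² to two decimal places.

ΔF = 2.02 W/m²

CO₂: 5.35 × ln(565/412) = 5.35 × ln(1.37136) = 5.35 × 0.31580 = 1.6895 W/m².
N₂O: 0.120 × (√358 − √276) = 0.120 × (18.9209 − 16.6132) = 0.120 × 2.3077 = 0.2769 W/m².
CFC-11: ΔF = 0.00026 × (207 − 0) = 0.00026 × 207 = 0.0538 W/m².
Total ΔF = 1.6895 + 0.2769 + 0.0538 = 2.0202 W/m².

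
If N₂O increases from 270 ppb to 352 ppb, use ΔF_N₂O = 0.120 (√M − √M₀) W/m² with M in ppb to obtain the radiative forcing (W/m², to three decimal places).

ΔF = 0.280 W/m²

N₂O: 0.120 × (√352 − √270) = 0.120 × (18.7617 − 16.4317) = 0.120 × 2.3300 = 0.2796 W/m².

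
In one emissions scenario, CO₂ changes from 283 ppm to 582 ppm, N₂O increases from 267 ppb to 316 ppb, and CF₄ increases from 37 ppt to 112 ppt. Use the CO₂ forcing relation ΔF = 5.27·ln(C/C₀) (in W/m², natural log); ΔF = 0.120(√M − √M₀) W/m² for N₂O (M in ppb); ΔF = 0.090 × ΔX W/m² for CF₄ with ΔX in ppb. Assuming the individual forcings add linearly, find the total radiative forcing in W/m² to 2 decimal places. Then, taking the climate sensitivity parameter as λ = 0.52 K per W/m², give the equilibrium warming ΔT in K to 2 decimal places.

ΔF = 3.98 W/m²; ΔT = 2.07 K

CO₂: 5.27 × ln(582/283) = 5.27 × ln(2.05654) = 5.27 × 0.72102 = 3.7998 W/m².
N₂O: 0.120 × (√316 − √267) = 0.120 × (17.7764 − 16.3401) = 0.120 × 1.4363 = 0.1724 W/m².
CF₄: Δ = 112 − 37 = 75 ppt = 0.075 ppb; ΔF = 0.090 × 0.075 = 0.0068 W/m².
Total ΔF = 3.7998 + 0.1724 + 0.0068 = 3.9790 W/m².
ΔT = λ ΔF = 0.52 × 3.98 = 2.0696 K.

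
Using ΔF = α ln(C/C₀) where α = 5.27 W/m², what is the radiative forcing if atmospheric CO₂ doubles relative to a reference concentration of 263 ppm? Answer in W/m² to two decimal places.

Because the forcing depends only on the ratio C/C₀, the initial concentration does not enter.
ΔF = 5.27 × ln(2) = 5.27 × 0.69315 = 3.6529 W/m².

ΔF = 3.65 W/m²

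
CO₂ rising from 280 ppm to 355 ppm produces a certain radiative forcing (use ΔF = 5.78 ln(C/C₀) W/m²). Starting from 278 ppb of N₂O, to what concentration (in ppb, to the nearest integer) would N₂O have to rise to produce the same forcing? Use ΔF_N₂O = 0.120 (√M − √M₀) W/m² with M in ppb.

CO₂ forcing: 5.78 × ln(355/280) = 5.78 × 0.237328 = 1.37176 W/m².
Set 0.120(√M − √278) = 1.37176: √M = 1.37176/0.120 + √278 = 11.4313 + 16.6733 = 28.1046.
M = (28.1046)² = 789.87 ppb.

M ≈ 790 ppb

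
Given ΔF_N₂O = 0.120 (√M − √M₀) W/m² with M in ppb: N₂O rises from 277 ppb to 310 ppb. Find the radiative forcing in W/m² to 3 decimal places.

N₂O: 0.120 × (√310 − √277) = 0.120 × (17.6068 − 16.6433) = 0.120 × 0.9635 = 0.1156 W/m².

ΔF = 0.116 W/m²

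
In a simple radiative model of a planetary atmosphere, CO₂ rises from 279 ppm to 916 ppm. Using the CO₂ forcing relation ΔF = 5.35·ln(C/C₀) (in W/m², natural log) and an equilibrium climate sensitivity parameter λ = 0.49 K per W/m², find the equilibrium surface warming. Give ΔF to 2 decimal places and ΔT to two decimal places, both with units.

CO₂: 5.35 × ln(916/279) = 5.35 × ln(3.28315) = 5.35 × 1.18880 = 6.3601 W/m².
ΔT = λ ΔF = 0.49 × 6.36 = 3.1164 K.

ΔF = 6.36 W/m²; ΔT = 3.12 K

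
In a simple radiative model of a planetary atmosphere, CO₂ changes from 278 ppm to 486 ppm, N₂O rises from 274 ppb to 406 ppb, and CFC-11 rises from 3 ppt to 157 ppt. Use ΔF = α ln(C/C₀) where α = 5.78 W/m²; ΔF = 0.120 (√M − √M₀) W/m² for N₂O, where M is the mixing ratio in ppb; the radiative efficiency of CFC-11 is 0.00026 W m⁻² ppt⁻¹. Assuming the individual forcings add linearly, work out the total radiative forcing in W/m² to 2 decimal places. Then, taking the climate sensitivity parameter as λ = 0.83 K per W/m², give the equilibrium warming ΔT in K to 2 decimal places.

CO₂: 5.78 × ln(486/278) = 5.78 × ln(1.74820) = 5.78 × 0.55859 = 3.2287 W/m².
N₂O: 0.120 × (√406 − √274) = 0.120 × (20.1494 − 16.5529) = 0.120 × 3.5965 = 0.4316 W/m².
CFC-11: ΔF = 0.00026 × (157 − 3) = 0.00026 × 154 = 0.0400 W/m².
Total ΔF = 3.2287 + 0.4316 + 0.0400 = 3.7003 W/m².
ΔT = λ ΔF = 0.83 × 3.70 = 3.0710 K.

ΔF = 3.70 W/m²; ΔT = 3.07 K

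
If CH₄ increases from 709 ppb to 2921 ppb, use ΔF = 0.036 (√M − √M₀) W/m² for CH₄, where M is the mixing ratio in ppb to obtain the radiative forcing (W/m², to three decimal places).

CH₄: 0.036 × (√2921 − √709) = 0.036 × (54.0463 − 26.6271) = 0.036 × 27.4192 = 0.9871 W/m².

ΔF = 0.987 W/m²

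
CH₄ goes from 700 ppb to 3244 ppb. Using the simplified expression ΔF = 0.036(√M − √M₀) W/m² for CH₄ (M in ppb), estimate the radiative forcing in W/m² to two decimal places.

CH₄: 0.036 × (√3244 − √700) = 0.036 × (56.9561 − 26.4575) = 0.036 × 30.4986 = 1.0979 W/m².

ΔF = 1.10 W/m²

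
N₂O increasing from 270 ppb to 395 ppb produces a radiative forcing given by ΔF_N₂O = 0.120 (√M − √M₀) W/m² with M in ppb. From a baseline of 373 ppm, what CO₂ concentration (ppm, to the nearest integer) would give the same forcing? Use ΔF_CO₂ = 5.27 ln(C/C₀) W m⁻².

N₂O forcing: 0.120 × (√395 − √270) = 0.120 × (19.8746 − 16.4317) = 0.120 × 3.4429 = 0.41315 W/m².
Set 5.27 ln(C/373) = 0.41315: ln(C/373) = 0.41315/5.27 = 0.07840, so C = 373 × e^0.07840 = 373 × 1.08156 = 403.42 ppm.

C ≈ 403 ppm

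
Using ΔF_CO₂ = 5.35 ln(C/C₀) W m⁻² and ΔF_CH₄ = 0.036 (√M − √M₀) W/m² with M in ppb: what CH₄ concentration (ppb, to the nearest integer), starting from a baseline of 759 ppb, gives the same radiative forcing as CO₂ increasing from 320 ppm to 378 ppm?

M ≈ 2736 ppb

CO₂ forcing: 5.35 × ln(378/320) = 5.35 × 0.166573 = 0.89117 W/m².
Set 0.036(√M − √759) = 0.89117: √M = 0.89117/0.036 + √759 = 24.7547 + 27.5500 = 52.3047.
M = (52.3047)² = 2735.78 ppb.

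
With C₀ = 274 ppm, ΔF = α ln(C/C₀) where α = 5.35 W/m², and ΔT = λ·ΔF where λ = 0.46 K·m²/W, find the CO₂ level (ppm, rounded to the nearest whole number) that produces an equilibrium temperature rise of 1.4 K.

Required forcing: ΔF = ΔT/λ = 1.4/0.46 = 3.0435 W/m².
Then ln(C/274) = ΔF/5.35 = 3.0435/5.35 = 0.56888.
So C = 274 × e^0.56888 = 274 × 1.76629 = 483.96 ppm.

C ≈ 484 ppm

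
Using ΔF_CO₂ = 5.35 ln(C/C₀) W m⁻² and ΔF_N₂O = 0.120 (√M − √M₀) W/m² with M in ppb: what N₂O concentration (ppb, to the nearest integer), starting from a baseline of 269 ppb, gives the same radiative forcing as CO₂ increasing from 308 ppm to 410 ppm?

M ≈ 850 ppb

CO₂ forcing: 5.35 × ln(410/308) = 5.35 × 0.286057 = 1.53040 W/m².
Set 0.120(√M − √269) = 1.53040: √M = 1.53040/0.120 + √269 = 12.7533 + 16.4012 = 29.1545.
M = (29.1545)² = 849.98 ppb.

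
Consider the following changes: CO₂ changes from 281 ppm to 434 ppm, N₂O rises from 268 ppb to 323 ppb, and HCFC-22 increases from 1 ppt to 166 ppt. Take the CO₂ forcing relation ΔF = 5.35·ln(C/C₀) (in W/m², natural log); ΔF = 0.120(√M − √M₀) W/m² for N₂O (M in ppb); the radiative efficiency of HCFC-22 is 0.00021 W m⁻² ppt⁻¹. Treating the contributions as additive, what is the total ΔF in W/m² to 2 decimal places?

CO₂: 5.35 × ln(434/281) = 5.35 × ln(1.54448) = 5.35 × 0.43469 = 2.3256 W/m².
N₂O: 0.120 × (√323 − √268) = 0.120 × (17.9722 − 16.3707) = 0.120 × 1.6015 = 0.1922 W/m².
HCFC-22: ΔF = 0.00021 × (166 − 1) = 0.00021 × 165 = 0.0347 W/m².
Total ΔF = 2.3256 + 0.1922 + 0.0347 = 2.5525 W/m².

ΔF = 2.55 W/m²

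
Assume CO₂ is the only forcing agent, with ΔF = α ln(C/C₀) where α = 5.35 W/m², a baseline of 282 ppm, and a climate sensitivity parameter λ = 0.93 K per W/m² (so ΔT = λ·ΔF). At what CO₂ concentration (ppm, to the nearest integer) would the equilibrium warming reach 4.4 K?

Required forcing: ΔF = ΔT/λ = 4.4/0.93 = 4.7312 W/m².
Then ln(C/282) = ΔF/5.35 = 4.7312/5.35 = 0.88434.
So C = 282 × e^0.88434 = 282 × 2.42139 = 682.83 ppm.

C ≈ 683 ppm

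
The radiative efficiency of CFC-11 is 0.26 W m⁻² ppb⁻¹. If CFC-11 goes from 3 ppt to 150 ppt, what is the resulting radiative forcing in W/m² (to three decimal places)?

ΔF = 0.038 W/m²

CFC-11: Δ = 150 − 3 = 147 ppt = 0.147 ppb; ΔF = 0.26 × 0.147 = 0.0382 W/m².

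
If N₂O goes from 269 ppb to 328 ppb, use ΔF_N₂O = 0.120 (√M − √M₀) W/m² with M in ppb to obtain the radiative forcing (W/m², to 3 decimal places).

ΔF = 0.205 W/m²

N₂O: 0.120 × (√328 − √269) = 0.120 × (18.1108 − 16.4012) = 0.120 × 1.7096 = 0.2052 W/m².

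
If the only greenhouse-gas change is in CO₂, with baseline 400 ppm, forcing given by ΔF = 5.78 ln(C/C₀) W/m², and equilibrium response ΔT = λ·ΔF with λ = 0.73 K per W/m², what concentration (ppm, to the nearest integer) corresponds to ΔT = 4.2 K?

C ≈ 1082 ppm

Required forcing: ΔF = ΔT/λ = 4.2/0.73 = 5.7534 W/m².
Then ln(C/400) = ΔF/5.78 = 5.7534/5.78 = 0.99540.
So C = 400 × e^0.99540 = 400 × 2.70581 = 1082.32 ppm.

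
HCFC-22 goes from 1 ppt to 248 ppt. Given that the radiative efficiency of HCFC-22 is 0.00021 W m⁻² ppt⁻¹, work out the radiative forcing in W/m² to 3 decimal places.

HCFC-22: ΔF = 0.00021 × (248 − 1) = 0.00021 × 247 = 0.0519 W/m².

ΔF = 0.052 W/m²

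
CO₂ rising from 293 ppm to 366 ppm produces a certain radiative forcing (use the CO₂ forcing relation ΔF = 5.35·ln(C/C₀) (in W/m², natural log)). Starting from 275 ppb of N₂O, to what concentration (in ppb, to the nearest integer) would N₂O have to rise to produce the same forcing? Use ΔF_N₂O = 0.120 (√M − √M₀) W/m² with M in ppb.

M ≈ 702 ppb

CO₂ forcing: 5.35 × ln(366/293) = 5.35 × 0.222461 = 1.19017 W/m².
Set 0.120(√M − √275) = 1.19017: √M = 1.19017/0.120 + √275 = 9.9181 + 16.5831 = 26.5012.
M = (26.5012)² = 702.31 ppb.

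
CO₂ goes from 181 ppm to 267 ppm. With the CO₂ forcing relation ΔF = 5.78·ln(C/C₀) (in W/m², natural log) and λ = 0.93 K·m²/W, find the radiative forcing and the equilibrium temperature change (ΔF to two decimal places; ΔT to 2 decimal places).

CO₂: 5.78 × ln(267/181) = 5.78 × ln(1.47514) = 5.78 × 0.38875 = 2.2470 W/m².
ΔT = λ ΔF = 0.93 × 2.25 = 2.0925 K.

ΔF = 2.25 W/m²; ΔT = 2.09 K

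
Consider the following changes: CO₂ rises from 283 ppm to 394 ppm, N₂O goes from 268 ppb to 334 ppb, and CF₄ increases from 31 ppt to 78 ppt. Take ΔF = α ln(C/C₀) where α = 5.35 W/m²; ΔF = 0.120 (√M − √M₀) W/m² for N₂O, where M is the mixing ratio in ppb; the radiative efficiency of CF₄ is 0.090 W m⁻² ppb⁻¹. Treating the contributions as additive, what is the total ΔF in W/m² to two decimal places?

CO₂: 5.35 × ln(394/283) = 5.35 × ln(1.39223) = 5.35 × 0.33091 = 1.7704 W/m².
N₂O: 0.120 × (√334 − √268) = 0.120 × (18.2757 − 16.3707) = 0.120 × 1.9050 = 0.2286 W/m².
CF₄: Δ = 78 − 31 = 47 ppt = 0.047 ppb; ΔF = 0.090 × 0.047 = 0.0042 W/m².
Total ΔF = 1.7704 + 0.2286 + 0.0042 = 2.0032 W/m².

ΔF = 2.00 W/m²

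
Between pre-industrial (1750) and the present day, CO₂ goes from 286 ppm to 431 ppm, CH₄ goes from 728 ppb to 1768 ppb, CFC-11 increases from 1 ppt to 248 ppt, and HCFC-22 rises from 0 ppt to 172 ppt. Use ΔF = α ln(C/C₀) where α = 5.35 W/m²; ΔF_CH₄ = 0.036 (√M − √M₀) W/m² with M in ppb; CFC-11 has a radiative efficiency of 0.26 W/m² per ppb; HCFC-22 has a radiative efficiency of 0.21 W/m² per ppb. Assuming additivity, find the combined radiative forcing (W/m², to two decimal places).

CO₂: 5.35 × ln(431/286) = 5.35 × ln(1.50699) = 5.35 × 0.41011 = 2.1941 W/m².
CH₄: 0.036 × (√1768 − √728) = 0.036 × (42.0476 − 26.9815) = 0.036 × 15.0661 = 0.5424 W/m².
CFC-11: Δ = 248 − 1 = 247 ppt = 0.247 ppb; ΔF = 0.26 × 0.247 = 0.0642 W/m².
HCFC-22: Δ = 172 − 0 = 172 ppt = 0.172 ppb; ΔF = 0.21 × 0.172 = 0.0361 W/m².
Total ΔF = 2.1941 + 0.5424 + 0.0642 + 0.0361 = 2.8368 W/m².

ΔF = 2.84 W/m²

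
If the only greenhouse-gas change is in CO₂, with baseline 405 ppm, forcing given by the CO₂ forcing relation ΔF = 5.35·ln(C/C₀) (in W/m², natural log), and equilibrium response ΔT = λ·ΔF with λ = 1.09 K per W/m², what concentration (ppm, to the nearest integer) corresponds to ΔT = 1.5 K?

Required forcing: ΔF = ΔT/λ = 1.5/1.09 = 1.3761 W/m².
Then ln(C/405) = ΔF/5.35 = 1.3761/5.35 = 0.25721.
So C = 405 × e^0.25721 = 405 × 1.29332 = 523.79 ppm.

C ≈ 524 ppm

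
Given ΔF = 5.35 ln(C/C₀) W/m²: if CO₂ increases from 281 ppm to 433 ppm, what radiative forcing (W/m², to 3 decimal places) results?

ΔF = 2.313 W/m²

CO₂: 5.35 × ln(433/281) = 5.35 × ln(1.54093) = 5.35 × 0.43239 = 2.3133 W/m².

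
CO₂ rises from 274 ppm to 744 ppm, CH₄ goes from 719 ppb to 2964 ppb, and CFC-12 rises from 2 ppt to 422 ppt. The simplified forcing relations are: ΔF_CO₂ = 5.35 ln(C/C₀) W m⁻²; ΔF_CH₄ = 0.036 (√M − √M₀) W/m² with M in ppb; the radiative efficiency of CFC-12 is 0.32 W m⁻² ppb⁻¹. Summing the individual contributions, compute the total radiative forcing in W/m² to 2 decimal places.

ΔF = 6.47 W/m²

CO₂: 5.35 × ln(744/274) = 5.35 × ln(2.71533) = 5.35 × 0.99891 = 5.3442 W/m².
CH₄: 0.036 × (√2964 − √719) = 0.036 × (54.4426 − 26.8142) = 0.036 × 27.6284 = 0.9946 W/m².
CFC-12: Δ = 422 − 2 = 420 ppt = 0.420 ppb; ΔF = 0.32 × 0.420 = 0.1344 W/m².
Total ΔF = 5.3442 + 0.9946 + 0.1344 = 6.4732 W/m².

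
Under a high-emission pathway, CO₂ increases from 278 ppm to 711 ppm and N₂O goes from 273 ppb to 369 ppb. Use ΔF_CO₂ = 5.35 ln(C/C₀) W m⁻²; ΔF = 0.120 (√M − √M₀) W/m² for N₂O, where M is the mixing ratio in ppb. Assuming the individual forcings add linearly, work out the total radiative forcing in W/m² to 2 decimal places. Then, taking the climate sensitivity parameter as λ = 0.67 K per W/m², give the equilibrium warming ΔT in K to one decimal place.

ΔF = 5.35 W/m²; ΔT = 3.6 K

CO₂: 5.35 × ln(711/278) = 5.35 × ln(2.55755) = 5.35 × 0.93905 = 5.0239 W/m².
N₂O: 0.120 × (√369 − √273) = 0.120 × (19.2094 − 16.5227) = 0.120 × 2.6867 = 0.3224 W/m².
Total ΔF = 5.0239 + 0.3224 = 5.3463 W/m².
ΔT = λ ΔF = 0.67 × 5.35 = 3.5845 K.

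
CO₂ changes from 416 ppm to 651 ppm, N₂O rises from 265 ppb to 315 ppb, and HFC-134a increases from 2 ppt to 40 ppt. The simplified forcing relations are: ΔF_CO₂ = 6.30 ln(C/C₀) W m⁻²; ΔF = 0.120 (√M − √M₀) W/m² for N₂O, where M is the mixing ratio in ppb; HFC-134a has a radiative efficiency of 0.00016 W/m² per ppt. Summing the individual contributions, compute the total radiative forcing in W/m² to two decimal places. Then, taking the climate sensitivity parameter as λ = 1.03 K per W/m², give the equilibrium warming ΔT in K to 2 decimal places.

CO₂: 6.30 × ln(651/416) = 6.30 × ln(1.56490) = 6.30 × 0.44782 = 2.8213 W/m².
N₂O: 0.120 × (√315 − √265) = 0.120 × (17.7482 − 16.2788) = 0.120 × 1.4694 = 0.1763 W/m².
HFC-134a: ΔF = 0.00016 × (40 − 2) = 0.00016 × 38 = 0.0061 W/m².
Total ΔF = 2.8213 + 0.1763 + 0.0061 = 3.0037 W/m².
ΔT = λ ΔF = 1.03 × 3.00 = 3.0900 K.

ΔF = 3.00 W/m²; ΔT = 3.09 K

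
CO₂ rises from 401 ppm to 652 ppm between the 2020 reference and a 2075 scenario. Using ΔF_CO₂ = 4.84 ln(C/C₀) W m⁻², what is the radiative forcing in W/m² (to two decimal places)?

ΔF = 2.35 W/m²

CO₂: 4.84 × ln(652/401) = 4.84 × ln(1.62594) = 4.84 × 0.48609 = 2.3527 W/m².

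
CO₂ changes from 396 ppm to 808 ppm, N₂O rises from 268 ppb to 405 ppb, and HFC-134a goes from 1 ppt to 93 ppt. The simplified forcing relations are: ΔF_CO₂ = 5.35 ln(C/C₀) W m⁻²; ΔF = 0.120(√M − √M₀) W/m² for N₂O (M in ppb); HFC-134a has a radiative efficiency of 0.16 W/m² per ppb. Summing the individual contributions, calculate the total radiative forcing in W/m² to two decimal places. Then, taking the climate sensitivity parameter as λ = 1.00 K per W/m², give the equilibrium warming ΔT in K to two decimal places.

CO₂: 5.35 × ln(808/396) = 5.35 × ln(2.04040) = 5.35 × 0.71315 = 3.8154 W/m².
N₂O: 0.120 × (√405 − √268) = 0.120 × (20.1246 − 16.3707) = 0.120 × 3.7539 = 0.4505 W/m².
HFC-134a: Δ = 93 − 1 = 92 ppt = 0.092 ppb; ΔF = 0.16 × 0.092 = 0.0147 W/m².
Total ΔF = 3.8154 + 0.4505 + 0.0147 = 4.2806 W/m².
ΔT = λ ΔF = 1.00 × 4.28 = 4.2800 K.

ΔF = 4.28 W/m²; ΔT = 4.28 K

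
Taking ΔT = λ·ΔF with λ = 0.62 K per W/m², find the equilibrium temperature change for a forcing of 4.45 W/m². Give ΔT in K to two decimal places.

ΔT = 2.76 K

ΔT = λ ΔF = 0.62 × 4.45 = 2.7590 K.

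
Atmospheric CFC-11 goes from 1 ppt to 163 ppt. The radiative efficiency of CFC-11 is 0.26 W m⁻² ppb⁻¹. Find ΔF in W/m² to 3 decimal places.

ΔF = 0.042 W/m²

CFC-11: Δ = 163 − 1 = 162 ppt = 0.162 ppb; ΔF = 0.26 × 0.162 = 0.0421 W/m².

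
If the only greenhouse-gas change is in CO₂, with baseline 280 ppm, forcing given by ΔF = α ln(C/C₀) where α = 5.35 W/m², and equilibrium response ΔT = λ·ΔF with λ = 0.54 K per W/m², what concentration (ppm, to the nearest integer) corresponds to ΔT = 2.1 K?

Required forcing: ΔF = ΔT/λ = 2.1/0.54 = 3.8889 W/m².
Then ln(C/280) = ΔF/5.35 = 3.8889/5.35 = 0.72690.
So C = 280 × e^0.72690 = 280 × 2.06866 = 579.22 ppm.

C ≈ 579 ppm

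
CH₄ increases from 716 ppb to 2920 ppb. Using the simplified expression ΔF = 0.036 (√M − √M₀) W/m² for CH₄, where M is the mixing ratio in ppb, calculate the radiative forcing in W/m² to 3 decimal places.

CH₄: 0.036 × (√2920 − √716) = 0.036 × (54.0370 − 26.7582) = 0.036 × 27.2788 = 0.9820 W/m².

ΔF = 0.982 W/m²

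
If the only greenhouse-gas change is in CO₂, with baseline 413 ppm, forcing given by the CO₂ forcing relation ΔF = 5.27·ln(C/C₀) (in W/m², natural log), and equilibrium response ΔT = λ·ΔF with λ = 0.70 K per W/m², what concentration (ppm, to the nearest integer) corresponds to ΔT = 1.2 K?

Required forcing: ΔF = ΔT/λ = 1.2/0.70 = 1.7143 W/m².
Then ln(C/413) = ΔF/5.27 = 1.7143/5.27 = 0.32529.
So C = 413 × e^0.32529 = 413 × 1.38443 = 571.77 ppm.

C ≈ 572 ppm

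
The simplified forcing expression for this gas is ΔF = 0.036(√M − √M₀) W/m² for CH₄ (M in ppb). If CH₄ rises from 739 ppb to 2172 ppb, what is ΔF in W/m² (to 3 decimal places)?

ΔF = 0.699 W/m²

CH₄: 0.036 × (√2172 − √739) = 0.036 × (46.6047 − 27.1846) = 0.036 × 19.4201 = 0.6991 W/m².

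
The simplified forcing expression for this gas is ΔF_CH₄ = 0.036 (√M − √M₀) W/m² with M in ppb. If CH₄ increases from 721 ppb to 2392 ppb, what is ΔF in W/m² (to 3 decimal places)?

ΔF = 0.794 W/m²

CH₄: 0.036 × (√2392 − √721) = 0.036 × (48.9081 − 26.8514) = 0.036 × 22.0567 = 0.7940 W/m².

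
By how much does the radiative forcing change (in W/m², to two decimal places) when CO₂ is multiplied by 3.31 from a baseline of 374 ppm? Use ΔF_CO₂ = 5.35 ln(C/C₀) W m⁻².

ΔF = 6.40 W/m²

ΔF = 5.35 × ln(3.31) = 5.35 × 1.19695 = 6.4037 W/m².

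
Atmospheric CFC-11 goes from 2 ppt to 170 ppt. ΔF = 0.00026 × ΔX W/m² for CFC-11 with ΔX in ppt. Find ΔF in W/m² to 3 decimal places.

CFC-11: ΔF = 0.00026 × (170 − 2) = 0.00026 × 168 = 0.0437 W/m².

ΔF = 0.044 W/m²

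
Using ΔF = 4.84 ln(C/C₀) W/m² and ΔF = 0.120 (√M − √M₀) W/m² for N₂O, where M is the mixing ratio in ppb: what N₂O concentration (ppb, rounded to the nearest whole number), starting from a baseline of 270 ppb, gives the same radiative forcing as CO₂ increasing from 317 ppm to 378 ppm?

CO₂ forcing: 4.84 × ln(378/317) = 4.84 × 0.175992 = 0.85180 W/m².
Set 0.120(√M − √270) = 0.85180: √M = 0.85180/0.120 + √270 = 7.0983 + 16.4317 = 23.5300.
M = (23.5300)² = 553.66 ppb.

M ≈ 554 ppb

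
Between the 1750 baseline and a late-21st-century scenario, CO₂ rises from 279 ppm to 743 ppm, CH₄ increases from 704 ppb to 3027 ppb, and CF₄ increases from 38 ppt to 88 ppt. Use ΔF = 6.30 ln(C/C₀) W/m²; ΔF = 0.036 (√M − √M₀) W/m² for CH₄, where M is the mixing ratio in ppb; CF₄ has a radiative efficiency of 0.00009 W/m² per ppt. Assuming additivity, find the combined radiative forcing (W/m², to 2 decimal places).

ΔF = 7.20 W/m²

CO₂: 6.30 × ln(743/279) = 6.30 × ln(2.66308) = 6.30 × 0.97948 = 6.1707 W/m².
CH₄: 0.036 × (√3027 − √704) = 0.036 × (55.0182 − 26.5330) = 0.036 × 28.4852 = 1.0255 W/m².
CF₄: ΔF = 0.00009 × (88 − 38) = 0.00009 × 50 = 0.0045 W/m².
Total ΔF = 6.1707 + 1.0255 + 0.0045 = 7.2007 W/m².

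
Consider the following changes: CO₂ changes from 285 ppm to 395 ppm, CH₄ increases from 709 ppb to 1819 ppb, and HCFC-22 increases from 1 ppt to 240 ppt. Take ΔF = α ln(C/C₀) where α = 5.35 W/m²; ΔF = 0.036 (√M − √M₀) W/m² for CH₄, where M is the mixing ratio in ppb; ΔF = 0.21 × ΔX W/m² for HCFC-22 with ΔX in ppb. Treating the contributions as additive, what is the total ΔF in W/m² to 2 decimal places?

CO₂: 5.35 × ln(395/285) = 5.35 × ln(1.38596) = 5.35 × 0.32639 = 1.7462 W/m².
CH₄: 0.036 × (√1819 − √709) = 0.036 × (42.6497 − 26.6271) = 0.036 × 16.0226 = 0.5768 W/m².
HCFC-22: Δ = 240 − 1 = 239 ppt = 0.239 ppb; ΔF = 0.21 × 0.239 = 0.0502 W/m².
Total ΔF = 1.7462 + 0.5768 + 0.0502 = 2.3732 W/m².

ΔF = 2.37 W/m²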